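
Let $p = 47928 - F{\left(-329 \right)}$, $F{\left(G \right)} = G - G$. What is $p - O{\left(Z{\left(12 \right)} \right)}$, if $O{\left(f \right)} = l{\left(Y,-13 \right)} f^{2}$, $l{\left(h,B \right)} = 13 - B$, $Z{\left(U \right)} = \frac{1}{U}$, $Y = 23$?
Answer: $\frac{3450803}{72} \approx 47928.0$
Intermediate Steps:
$F{\left(G \right)} = 0$
$O{\left(f \right)} = 26 f^{2}$ ($O{\left(f \right)} = \left(13 - -13\right) f^{2} = \left(13 + 13\right) f^{2} = 26 f^{2}$)
$p = 47928$ ($p = 47928 - 0 = 47928 + 0 = 47928$)
$p - O{\left(Z{\left(12 \right)} \right)} = 47928 - 26 \left(\frac{1}{12}\right)^{2} = 47928 - \frac{26}{144} = 47928 - 26 \cdot \frac{1}{144} = 47928 - \frac{13}{72} = \frac{3450803}{72}$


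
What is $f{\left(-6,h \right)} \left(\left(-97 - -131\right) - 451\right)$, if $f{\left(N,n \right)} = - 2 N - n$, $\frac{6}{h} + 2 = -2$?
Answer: $- \frac{11259}{2} \approx -5629.5$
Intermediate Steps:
$h = - \frac{3}{2}$ ($h = \frac{6}{-2 - 2} = \frac{6}{-4} = 6 \left(- \frac{1}{4}\right) = - \frac{3}{2} \approx -1.5$)
$f{\left(N,n \right)} = - n - 2 N$
$f{\left(-6,h \right)} \left(\left(-97 - -131\right) - 451\right) = \left(\left(-1\right) \left(- \frac{3}{2}\right) - -12\right) \left(\left(-97 - -131\right) - 451\right) = \left(\frac{3}{2} + 12\right) \left(\left(-97 + 131\right) - 451\right) = \frac{27 \left(34 - 451\right)}{2} = \frac{27}{2} \left(-417\right) = - \frac{11259}{2}$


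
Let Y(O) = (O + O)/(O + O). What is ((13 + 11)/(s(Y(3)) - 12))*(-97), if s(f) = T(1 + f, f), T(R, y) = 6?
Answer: 388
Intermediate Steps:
Y(O) = 1 (Y(O) = (2*O)/((2*O)) = (2*O)*(1/(2*O)) = 1)
s(f) = 6
((13 + 11)/(s(Y(3)) - 12))*(-97) = ((13 + 11)/(6 - 12))*(-97) = (24/(-6))*(-97) = (24*(-⅙))*(-97) = -4*(-97) = 388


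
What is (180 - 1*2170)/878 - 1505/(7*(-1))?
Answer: 93390/439 ≈ 212.73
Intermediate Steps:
(180 - 1*2170)/878 - 1505/(7*(-1)) = (180 - 2170)*(1/878) - 1505/(-7) = -1990*1/878 - 1505*(-⅐) = -995/439 + 215 = 93390/439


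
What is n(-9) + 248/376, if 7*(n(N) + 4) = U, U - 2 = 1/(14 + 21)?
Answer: -35128/11515 ≈ -3.0506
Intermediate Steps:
U = 71/35 (U = 2 + 1/(14 + 21) = 2 + 1/35 = 71/35 ≈ 2.0286)
n(N) = -909/245 (n(N) = -4 + (1/7)*(71/35) = -4 + 71/245 = -909/245)
n(-9) + 248/376 = -909/245 + 248/376 = -909/245 + 248*(1/376) = -909/245 + 31/47 = -35128/11515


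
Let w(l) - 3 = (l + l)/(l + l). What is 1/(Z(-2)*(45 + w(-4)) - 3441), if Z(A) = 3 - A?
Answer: -1/3196 ≈ -0.00031289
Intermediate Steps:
w(l) = 4 (w(l) = 3 + (l + l)/(l + l) = 3 + (2*l)/((2*l)) = 3 + (2*l)*(1/(2*l)) = 3 + 1 = 4)
1/(Z(-2)*(45 + w(-4)) - 3441) = 1/((3 - 1*(-2))*(45 + 4) - 3441) = 1/((3 + 2)*49 - 3441) = 1/(5*49 - 3441) = 1/(245 - 3441) = 1/(-3196) = -1/3196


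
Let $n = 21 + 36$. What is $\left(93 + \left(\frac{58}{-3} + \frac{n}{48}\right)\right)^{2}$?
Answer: $\frac{12909649}{2304} \approx 5603.1$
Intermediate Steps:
$n = 57$
$\left(93 + \left(\frac{58}{-3} + \frac{n}{48}\right)\right)^{2} = \left(93 + \left(\frac{58}{-3} + \frac{57}{48}\right)\right)^{2} = \left(93 + \left(58 \left(- \frac{1}{3}\right) + 57 \cdot \frac{1}{48}\right)\right)^{2} = \left(93 + \left(- \frac{58}{3} + \frac{19}{16}\right)\right)^{2} = \left(93 - \frac{871}{48}\right)^{2} = \left(\frac{3593}{48}\right)^{2} = \frac{12909649}{2304}$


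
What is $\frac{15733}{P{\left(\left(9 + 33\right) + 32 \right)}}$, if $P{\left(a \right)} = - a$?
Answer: $- \frac{15733}{74} \approx -212.61$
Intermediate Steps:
$\frac{15733}{P{\left(\left(9 + 33\right) + 32 \right)}} = \frac{15733}{\left(-1\right) \left(\left(9 + 33\right) + 32\right)} = \frac{15733}{\left(-1\right) \left(42 + 32\right)} = \frac{15733}{\left(-1\right) 74} = \frac{15733}{-74} = 15733 \left(- \frac{1}{74}\right) = - \frac{15733}{74}$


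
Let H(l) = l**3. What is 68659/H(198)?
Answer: 68659/7762392 ≈ 0.0088451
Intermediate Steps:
68659/H(198) = 68659/(198**3) = 68659/7762392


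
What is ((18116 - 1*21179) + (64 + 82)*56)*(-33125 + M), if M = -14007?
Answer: -240985916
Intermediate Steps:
((18116 - 1*21179) + (64 + 82)*56)*(-33125 + M) = ((18116 - 1*21179) + (64 + 82)*56)*(-33125 - 14007) = ((18116 - 21179) + 146*56)*(-47132) = (-3063 + 8176)*(-47132) = 5113*(-47132) = -240985916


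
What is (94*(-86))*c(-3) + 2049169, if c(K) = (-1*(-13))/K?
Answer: 6252599/3 ≈ 2.0842e+6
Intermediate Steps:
c(K) = 13/K
(94*(-86))*c(-3) + 2049169 = (94*(-86))*(13/(-3)) + 2049169 = -105092*(-1)/3 + 2049169 = -8084*(-13/3) + 2049169 = 105092/3 + 2049169 = 6252599/3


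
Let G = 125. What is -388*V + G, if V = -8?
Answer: 3229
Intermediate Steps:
-388*V + G = -388*(-8) + 125 = 3104 + 125 = 3229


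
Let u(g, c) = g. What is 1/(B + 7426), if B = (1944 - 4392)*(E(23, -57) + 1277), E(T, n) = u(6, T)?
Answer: -1/3133358 ≈ -3.1915e-7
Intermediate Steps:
E(T, n) = 6
B = -3140784 (B = (1944 - 4392)*(6 + 1277) = -2448*1283 = -3140784)
1/(B + 7426) = 1/(-3140784 + 7426) = 1/(-3133358) = -1/3133358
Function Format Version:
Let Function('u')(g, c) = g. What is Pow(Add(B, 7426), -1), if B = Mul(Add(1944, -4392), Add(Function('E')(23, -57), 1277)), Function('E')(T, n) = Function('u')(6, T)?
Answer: Rational(-1, 3133358) ≈ -3.1915e-7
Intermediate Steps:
Function('E')(T, n) = 6
B = -3140784 (B = Mul(Add(1944, -4392), Add(6, 1277)) = Mul(-2448, 1283) = -3140784)
Pow(Add(B, 7426), -1) = Pow(Add(-3140784, 7426), -1) = Pow(-3133358, -1) = Rational(-1, 3133358)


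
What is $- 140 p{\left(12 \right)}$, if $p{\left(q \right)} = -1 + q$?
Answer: $-1540$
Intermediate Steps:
$- 140 p{\left(12 \right)} = - 140 \left(-1 + 12\right) = \left(-140\right) 11 = -1540$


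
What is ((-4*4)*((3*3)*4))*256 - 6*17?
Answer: -147558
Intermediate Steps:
((-4*4)*((3*3)*4))*256 - 6*17 = -144*4*256 - 102 = -16*36*256 - 102 = -576*256 - 102 = -147456 - 102 = -147558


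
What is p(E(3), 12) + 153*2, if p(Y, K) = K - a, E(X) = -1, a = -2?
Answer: 320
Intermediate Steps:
p(Y, K) = 2 + K (p(Y, K) = K - 1*(-2) = K + 2 = 2 + K)
p(E(3), 12) + 153*2 = (2 + 12) + 153*2 = 14 + 306 = 320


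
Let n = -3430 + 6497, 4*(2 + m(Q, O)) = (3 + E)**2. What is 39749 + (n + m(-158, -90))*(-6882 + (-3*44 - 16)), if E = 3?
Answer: -21570471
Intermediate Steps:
m(Q, O) = 7 (m(Q, O) = -2 + (3 + 3)**2/4 = -2 + (1/4)*6**2 = -2 + (1/4)*36 = -2 + 9 = 7)
n = 3067
39749 + (n + m(-158, -90))*(-6882 + (-3*44 - 16)) = 39749 + (3067 + 7)*(-6882 + (-3*44 - 16)) = 39749 + 3074*(-6882 + (-132 - 16)) = 39749 + 3074*(-6882 - 148) = 39749 + 3074*(-7030) = 39749 - 21610220 = -21570471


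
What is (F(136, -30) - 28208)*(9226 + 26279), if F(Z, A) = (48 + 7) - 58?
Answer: -1001631555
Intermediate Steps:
F(Z, A) = -3 (F(Z, A) = 55 - 58 = -3)
(F(136, -30) - 28208)*(9226 + 26279) = (-3 - 28208)*(9226 + 26279) = -28211*35505 = -1001631555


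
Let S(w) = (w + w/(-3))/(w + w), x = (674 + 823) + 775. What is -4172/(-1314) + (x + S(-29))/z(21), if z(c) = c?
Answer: 512243/4599 ≈ 111.38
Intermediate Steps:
x = 2272 (x = 1497 + 775 = 2272)
S(w) = ⅓ (S(w) = (w + w*(-⅓))/((2*w)) = (w - w/3)*(1/(2*w)) = (2*w/3)*(1/(2*w)) = ⅓)
-4172/(-1314) + (x + S(-29))/z(21) = -4172/(-1314) + (2272 + ⅓)/21 = -4172*(-1/1314) + (6817/3)*(1/21) = 2086/657 + 6817/63 = 512243/4599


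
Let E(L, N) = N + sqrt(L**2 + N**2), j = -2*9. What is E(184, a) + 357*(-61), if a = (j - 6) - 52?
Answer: -21853 + 4*sqrt(2477) ≈ -21654.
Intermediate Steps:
j = -18
a = -76 (a = (-18 - 6) - 52 = -24 - 52 = -76)
E(184, a) + 357*(-61) = (-76 + sqrt(184**2 + (-76)**2)) + 357*(-61) = (-76 + sqrt(33856 + 5776)) - 21777 = (-76 + sqrt(39632)) - 21777 = (-76 + 4*sqrt(2477)) - 21777 = -21853 + 4*sqrt(2477)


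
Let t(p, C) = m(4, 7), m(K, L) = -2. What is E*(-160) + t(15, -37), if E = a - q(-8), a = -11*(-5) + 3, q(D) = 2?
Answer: -8962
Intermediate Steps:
a = 58 (a = 55 + 3 = 58)
t(p, C) = -2
E = 56 (E = 58 - 1*2 = 58 - 2 = 56)
E*(-160) + t(15, -37) = 56*(-160) - 2 = -8960 - 2 = -8962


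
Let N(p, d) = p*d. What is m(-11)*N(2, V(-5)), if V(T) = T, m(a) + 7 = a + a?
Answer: 290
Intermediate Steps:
m(a) = -7 + 2*a (m(a) = -7 + (a + a) = -7 + 2*a)
N(p, d) = d*p
m(-11)*N(2, V(-5)) = (-7 + 2*(-11))*(-5*2) = (-7 - 22)*(-10) = -29*(-10) = 290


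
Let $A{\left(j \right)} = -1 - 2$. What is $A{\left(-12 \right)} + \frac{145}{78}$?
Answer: $- \frac{89}{78} \approx -1.141$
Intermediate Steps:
$A{\left(j \right)} = -3$ ($A{\left(j \right)} = -1 - 2 = -3$)
$A{\left(-12 \right)} + \frac{145}{78} = -3 + \frac{145}{78} = - \frac{89}{78}$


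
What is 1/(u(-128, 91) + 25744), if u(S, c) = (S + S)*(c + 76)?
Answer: -1/17008 ≈ -5.8796e-5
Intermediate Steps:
u(S, c) = 2*S*(76 + c) (u(S, c) = (2*S)*(76 + c) = 2*S*(76 + c))
1/(u(-128, 91) + 25744) = 1/(2*(-128)*(76 + 91) + 25744) = 1/(2*(-128)*167 + 25744) = 1/(-42752 + 25744) = 1/(-17008) = -1/17008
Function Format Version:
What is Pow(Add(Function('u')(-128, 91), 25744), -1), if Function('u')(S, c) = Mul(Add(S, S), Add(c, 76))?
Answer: Rational(-1, 17008) ≈ -5.8796e-5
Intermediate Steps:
Function('u')(S, c) = Mul(2, S, Add(76, c)) (Function('u')(S, c) = Mul(Mul(2, S), Add(76, c)) = Mul(2, S, Add(76, c)))
Pow(Add(Function('u')(-128, 91), 25744), -1) = Pow(Add(Mul(2, -128, Add(76, 91)), 25744), -1) = Pow(Add(Mul(2, -128, 167), 25744), -1) = Pow(Add(-42752, 25744), -1) = Pow(-17008, -1) = Rational(-1, 17008)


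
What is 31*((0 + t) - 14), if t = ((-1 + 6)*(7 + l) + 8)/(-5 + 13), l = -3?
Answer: -651/2 ≈ -325.50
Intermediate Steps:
t = 7/2 (t = ((-1 + 6)*(7 - 3) + 8)/(-5 + 13) = (5*4 + 8)/8 = (20 + 8)*(1/8) = 28*(1/8) = 7/2 ≈ 3.5000)
31*((0 + t) - 14) = 31*((0 + 7/2) - 14) = 31*(7/2 - 14) = 31*(-21/2) = -651/2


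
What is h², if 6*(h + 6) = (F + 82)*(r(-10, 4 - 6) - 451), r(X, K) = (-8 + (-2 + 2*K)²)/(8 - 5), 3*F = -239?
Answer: 92140801/2916 ≈ 31598.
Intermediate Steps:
F = -239/3 (F = (⅓)*(-239) = -239/3 ≈ -79.667)
r(X, K) = -8/3 + (-2 + 2*K)²/3 (r(X, K) = (-8 + (-2 + 2*K)²)/3 = (-8 + (-2 + 2*K)²)*(⅓) = -8/3 + (-2 + 2*K)²/3)
h = -9599/54 (h = -6 + ((-239/3 + 82)*((-8/3 + 4*(-1 + (4 - 6))²/3) - 451))/6 = -6 + (7*((-8/3 + 4*(-1 - 2)²/3) - 451)/3)/6 = -6 + (7*((-8/3 + (4/3)*(-3)²) - 451)/3)/6 = -6 + (7*((-8/3 + (4/3)*9) - 451)/3)/6 = -6 + (7*((-8/3 + 12) - 451)/3)/6 = -6 + (7*(28/3 - 451)/3)/6 = -6 + ((7/3)*(-1325/3))/6 = -6 + (⅙)*(-9275/9) = -6 - 9275/54 = -9599/54 ≈ -177.76)
h² = (-9599/54)² = 92140801/2916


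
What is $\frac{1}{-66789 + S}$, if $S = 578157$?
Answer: $\frac{1}{511368} \approx 1.9555 \cdot 10^{-6}$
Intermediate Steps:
$\frac{1}{-66789 + S} = \frac{1}{-66789 + 578157} = \frac{1}{511368}$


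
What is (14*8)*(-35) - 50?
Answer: -3970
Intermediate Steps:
(14*8)*(-35) - 50 = 112*(-35) - 50 = -3920 - 50 = -3970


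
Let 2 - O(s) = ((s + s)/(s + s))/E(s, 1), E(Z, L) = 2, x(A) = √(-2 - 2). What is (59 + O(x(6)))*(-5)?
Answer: -605/2 ≈ -302.50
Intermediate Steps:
x(A) = 2*I (x(A) = √(-4) = 2*I)
O(s) = 3/2 (O(s) = 2 - (s + s)/(s + s)/2 = 2 - (2*s)/((2*s))/2 = 2 - (2*s)*(1/(2*s))/2 = 2 - 1/2 = 2 - 1*½ = 2 - ½ = 3/2)
(59 + O(x(6)))*(-5) = (59 + 3/2)*(-5) = (121/2)*(-5) = -605/2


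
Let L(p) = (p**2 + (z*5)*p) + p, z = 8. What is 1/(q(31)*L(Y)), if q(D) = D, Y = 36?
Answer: 1/85932 ≈ 1.1637e-5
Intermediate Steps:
L(p) = p**2 + 41*p (L(p) = (p**2 + (8*5)*p) + p = (p**2 + 40*p) + p = p**2 + 41*p)
1/(q(31)*L(Y)) = 1/(31*((36*(41 + 36)))) = 1/(31*((36*77))) = (1/31)/2772 = (1/31)*(1/2772) = 1/85932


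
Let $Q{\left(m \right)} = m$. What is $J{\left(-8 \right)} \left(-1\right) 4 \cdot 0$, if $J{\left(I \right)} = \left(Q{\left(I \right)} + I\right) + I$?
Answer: $0$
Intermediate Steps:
$J{\left(I \right)} = 3 I$ ($J{\left(I \right)} = \left(I + I\right) + I = 2 I + I = 3 I$)
$J{\left(-8 \right)} \left(-1\right) 4 \cdot 0 = 3 \left(-8\right) \left(-1\right) 4 \cdot 0 = - 24 \left(\left(-4\right) 0\right) = \left(-24\right) 0 = 0$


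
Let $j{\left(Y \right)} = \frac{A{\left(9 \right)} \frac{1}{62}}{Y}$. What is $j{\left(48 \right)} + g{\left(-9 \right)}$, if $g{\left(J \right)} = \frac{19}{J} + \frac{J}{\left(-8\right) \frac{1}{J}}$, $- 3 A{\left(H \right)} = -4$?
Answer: $- \frac{13655}{1116} \approx -12.236$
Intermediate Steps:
$A{\left(H \right)} = \frac{4}{3}$ ($A{\left(H \right)} = \left(- \frac{1}{3}\right) \left(-4\right) = \frac{4}{3}$)
$g{\left(J \right)} = \frac{19}{J} - \frac{J^{2}}{8}$ ($g{\left(J \right)} = \frac{19}{J} + J \left(- \frac{J}{8}\right) = \frac{19}{J} - \frac{J^{2}}{8}$)
$j{\left(Y \right)} = \frac{2}{93 Y}$ ($j{\left(Y \right)} = \frac{\frac{4}{3} \cdot \frac{1}{62}}{Y} = \frac{2}{93 Y}$)
$j{\left(48 \right)} + g{\left(-9 \right)} = \frac{2}{93 \cdot 48} + \frac{152 - \left(-9\right)^{3}}{8 \left(-9\right)} = \frac{2}{93} \cdot \frac{1}{48} + \frac{1}{8} \left(- \frac{1}{9}\right) \left(152 - -729\right) = \frac{1}{2232} + \frac{1}{8} \left(- \frac{1}{9}\right) \left(152 + 729\right) = \frac{1}{2232} + \frac{1}{8} \left(- \frac{1}{9}\right) 881 = \frac{1}{2232} - \frac{881}{72} = - \frac{13655}{1116}$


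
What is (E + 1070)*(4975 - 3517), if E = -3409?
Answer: -3410262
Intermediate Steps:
(E + 1070)*(4975 - 3517) = (-3409 + 1070)*(4975 - 3517) = -2339*1458 = -3410262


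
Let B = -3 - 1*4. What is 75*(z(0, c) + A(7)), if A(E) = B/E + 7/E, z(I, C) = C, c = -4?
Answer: -300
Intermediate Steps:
B = -7 (B = -3 - 4 = -7)
A(E) = 0 (A(E) = -7/E + 7/E = 0)
75*(z(0, c) + A(7)) = 75*(-4 + 0) = 75*(-4) = -300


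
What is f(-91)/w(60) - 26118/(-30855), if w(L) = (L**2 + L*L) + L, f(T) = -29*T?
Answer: 29867/24684 ≈ 1.2100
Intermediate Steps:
w(L) = L + 2*L**2 (w(L) = (L**2 + L**2) + L = 2*L**2 + L = L + 2*L**2)
f(-91)/w(60) - 26118/(-30855) = (-29*(-91))/((60*(1 + 2*60))) - 26118/(-30855) = 2639/((60*(1 + 120))) - 26118*(-1/30855) = 2639/((60*121)) + 8706/10285 = 2639/7260 + 8706/10285 = 29867/24684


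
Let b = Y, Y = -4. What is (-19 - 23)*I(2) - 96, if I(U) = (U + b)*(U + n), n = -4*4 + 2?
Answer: -1104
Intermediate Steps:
b = -4
n = -14 (n = -16 + 2 = -14)
I(U) = (-14 + U)*(-4 + U) (I(U) = (U - 4)*(U - 14) = (-4 + U)*(-14 + U) = (-14 + U)*(-4 + U))
(-19 - 23)*I(2) - 96 = (-19 - 23)*(56 + 2**2 - 18*2) - 96 = -42*(56 + 4 - 36) - 96 = -42*24 - 96 = -1008 - 96 = -1104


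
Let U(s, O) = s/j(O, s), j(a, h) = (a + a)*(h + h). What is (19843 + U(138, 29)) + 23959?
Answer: 5081033/116 ≈ 43802.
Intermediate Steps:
j(a, h) = 4*a*h (j(a, h) = (2*a)*(2*h) = 4*a*h)
U(s, O) = 1/(4*O) (U(s, O) = s/((4*O*s)) = s*(1/(4*O*s)) = 1/(4*O))
(19843 + U(138, 29)) + 23959 = (19843 + (¼)/29) + 23959 = (19843 + (¼)*(1/29)) + 23959 = (19843 + 1/116) + 23959 = 2301789/116 + 23959 = 5081033/116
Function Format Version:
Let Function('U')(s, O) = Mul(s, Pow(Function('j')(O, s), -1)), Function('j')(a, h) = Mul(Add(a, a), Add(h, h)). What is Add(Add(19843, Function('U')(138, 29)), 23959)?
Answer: Rational(5081033, 116) ≈ 43802.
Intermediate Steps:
Function('j')(a, h) = Mul(4, a, h) (Function('j')(a, h) = Mul(Mul(2, a), Mul(2, h)) = Mul(4, a, h))
Function('U')(s, O) = Mul(Rational(1, 4), Pow(O, -1)) (Function('U')(s, O) = Mul(s, Pow(Mul(4, O, s), -1)) = Mul(s, Mul(Rational(1, 4), Pow(O, -1), Pow(s, -1))) = Mul(Rational(1, 4), Pow(O, -1)))
Add(Add(19843, Function('U')(138, 29)), 23959) = Add(Add(19843, Mul(Rational(1, 4), Pow(29, -1))), 23959) = Add(Add(19843, Mul(Rational(1, 4), Rational(1, 29))), 23959) = Add(Add(19843, Rational(1, 116)), 23959) = Add(Rational(2301789, 116), 23959) = Rational(5081033, 116)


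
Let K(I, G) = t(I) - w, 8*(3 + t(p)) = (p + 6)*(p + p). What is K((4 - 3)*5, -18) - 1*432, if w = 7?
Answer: -1713/4 ≈ -428.25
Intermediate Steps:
t(p) = -3 + p*(6 + p)/4 (t(p) = -3 + ((p + 6)*(p + p))/8 = -3 + ((6 + p)*(2*p))/8 = -3 + (2*p*(6 + p))/8 = -3 + p*(6 + p)/4)
K(I, G) = -10 + I²/4 + 3*I/2 (K(I, G) = (-3 + I²/4 + 3*I/2) - 1*7 = (-3 + I²/4 + 3*I/2) - 7 = -10 + I²/4 + 3*I/2)
K((4 - 3)*5, -18) - 1*432 = (-10 + ((4 - 3)*5)²/4 + 3*((4 - 3)*5)/2) - 1*432 = (-10 + (1*5)²/4 + 3*(1*5)/2) - 432 = (-10 + (¼)*5² + (3/2)*5) - 432 = (-10 + (¼)*25 + 15/2) - 432 = (-10 + 25/4 + 15/2) - 432 = 15/4 - 432 = -1713/4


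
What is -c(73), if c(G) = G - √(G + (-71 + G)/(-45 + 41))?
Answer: -73 + √290/2 ≈ -64.485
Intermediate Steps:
c(G) = G - √(71/4 + 3*G/4) (c(G) = G - √(G + (-71 + G)/(-4)) = G - √(G + (-71 + G)*(-¼)) = G - √(G + (71/4 - G/4)) = G - √(71/4 + 3*G/4))
-c(73) = -(73 - √(71 + 3*73)/2) = -(73 - √(71 + 219)/2) = -(73 - √290/2) = -73 + √290/2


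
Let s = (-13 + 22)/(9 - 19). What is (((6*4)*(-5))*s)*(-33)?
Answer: -3564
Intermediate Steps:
s = -9/10 (s = 9/(-10) = 9*(-⅒) = -9/10 ≈ -0.90000)
(((6*4)*(-5))*s)*(-33) = (((6*4)*(-5))*(-9/10))*(-33) = ((24*(-5))*(-9/10))*(-33) = -120*(-9/10)*(-33) = 108*(-33) = -3564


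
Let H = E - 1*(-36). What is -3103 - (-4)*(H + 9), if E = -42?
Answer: -3091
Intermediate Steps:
H = -6 (H = -42 - 1*(-36) = -42 + 36 = -6)
-3103 - (-4)*(H + 9) = -3103 - (-4)*(-6 + 9) = -3103 - (-4)*3 = -3103 - 1*(-12) = -3103 + 12 = -3091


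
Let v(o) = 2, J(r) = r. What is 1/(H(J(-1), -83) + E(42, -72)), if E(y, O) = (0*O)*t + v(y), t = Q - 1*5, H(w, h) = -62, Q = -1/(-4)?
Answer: -1/60 ≈ -0.016667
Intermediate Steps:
Q = ¼ (Q = -1*(-¼) = ¼ ≈ 0.25000)
t = -19/4 (t = ¼ - 1*5 = ¼ - 5 = -19/4 ≈ -4.7500)
E(y, O) = 2 (E(y, O) = (0*O)*(-19/4) + 2 = 0*(-19/4) + 2 = 0 + 2 = 2)
1/(H(J(-1), -83) + E(42, -72)) = 1/(-62 + 2) = 1/(-60) = -1/60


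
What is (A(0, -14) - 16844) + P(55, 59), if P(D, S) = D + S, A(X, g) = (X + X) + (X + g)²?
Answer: -16534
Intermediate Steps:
A(X, g) = (X + g)² + 2*X (A(X, g) = 2*X + (X + g)² = (X + g)² + 2*X)
(A(0, -14) - 16844) + P(55, 59) = (((0 - 14)² + 2*0) - 16844) + (55 + 59) = (((-14)² + 0) - 16844) + 114 = ((196 + 0) - 16844) + 114 = (196 - 16844) + 114 = -16648 + 114 = -16534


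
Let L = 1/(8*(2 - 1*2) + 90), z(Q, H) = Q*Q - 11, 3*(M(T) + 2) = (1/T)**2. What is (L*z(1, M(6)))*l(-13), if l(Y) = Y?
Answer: 13/9 ≈ 1.4444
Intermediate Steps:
M(T) = -2 + 1/(3*T**2) (M(T) = -2 + (1/T)**2/3 = -2 + 1/(3*T**2))
z(Q, H) = -11 + Q**2 (z(Q, H) = Q**2 - 11 = -11 + Q**2)
L = 1/90 (L = 1/(8*(2 - 2) + 90) = 1/(8*0 + 90) = 1/(0 + 90) = 1/90 ≈ 0.011111)
(L*z(1, M(6)))*l(-13) = ((-11 + 1**2)/90)*(-13) = ((-11 + 1)/90)*(-13) = ((1/90)*(-10))*(-13) = -1/9*(-13) = 13/9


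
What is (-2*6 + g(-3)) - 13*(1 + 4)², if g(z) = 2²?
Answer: -333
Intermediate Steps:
g(z) = 4
(-2*6 + g(-3)) - 13*(1 + 4)² = (-2*6 + 4) - 13*(1 + 4)² = (-12 + 4) - 13*5² = -8 - 13*25 = -8 - 325 = -333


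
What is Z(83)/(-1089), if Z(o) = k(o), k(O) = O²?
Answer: -6889/1089 ≈ -6.3260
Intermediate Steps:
Z(o) = o²
Z(83)/(-1089) = 83²/(-1089) = 6889*(-1/1089) = -6889/1089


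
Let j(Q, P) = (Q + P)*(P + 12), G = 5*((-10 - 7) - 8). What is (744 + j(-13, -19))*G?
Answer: -121000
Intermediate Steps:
G = -125 (G = 5*(-17 - 8) = 5*(-25) = -125)
j(Q, P) = (12 + P)*(P + Q) (j(Q, P) = (P + Q)*(12 + P) = (12 + P)*(P + Q))
(744 + j(-13, -19))*G = (744 + ((-19)**2 + 12*(-19) + 12*(-13) - 19*(-13)))*(-125) = (744 + (361 - 228 - 156 + 247))*(-125) = (744 + 224)*(-125) = 968*(-125) = -121000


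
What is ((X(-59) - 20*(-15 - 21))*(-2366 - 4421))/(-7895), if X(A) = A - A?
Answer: 977328/1579 ≈ 618.95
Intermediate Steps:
X(A) = 0
((X(-59) - 20*(-15 - 21))*(-2366 - 4421))/(-7895) = ((0 - 20*(-15 - 21))*(-2366 - 4421))/(-7895) = ((0 - 20*(-36))*(-6787))*(-1/7895) = ((0 + 720)*(-6787))*(-1/7895) = (720*(-6787))*(-1/7895) = -4886640*(-1/7895) = 977328/1579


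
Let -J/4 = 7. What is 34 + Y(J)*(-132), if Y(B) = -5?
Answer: 694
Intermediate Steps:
J = -28 (J = -4*7 = -28)
34 + Y(J)*(-132) = 34 - 5*(-132) = 34 + 660 = 694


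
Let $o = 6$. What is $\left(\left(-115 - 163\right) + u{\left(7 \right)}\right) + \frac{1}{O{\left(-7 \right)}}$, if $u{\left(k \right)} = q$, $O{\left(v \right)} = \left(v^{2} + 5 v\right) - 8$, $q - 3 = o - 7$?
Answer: $- \frac{1655}{6} \approx -275.83$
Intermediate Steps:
$q = 2$ ($q = 3 + \left(6 - 7\right) = 3 - 1 = 2$)
$O{\left(v \right)} = -8 + v^{2} + 5 v$
$u{\left(k \right)} = 2$
$\left(\left(-115 - 163\right) + u{\left(7 \right)}\right) + \frac{1}{O{\left(-7 \right)}} = \left(\left(-115 - 163\right) + 2\right) + \frac{1}{-8 + \left(-7\right)^{2} + 5 \left(-7\right)} = \left(-278 + 2\right) + \frac{1}{-8 + 49 - 35} = -276 + \frac{1}{6} = - \frac{1655}{6}$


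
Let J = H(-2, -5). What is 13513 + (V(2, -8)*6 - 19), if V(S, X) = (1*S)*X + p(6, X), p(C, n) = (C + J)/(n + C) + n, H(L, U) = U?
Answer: 13347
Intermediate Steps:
J = -5
p(C, n) = n + (-5 + C)/(C + n) (p(C, n) = (C - 5)/(n + C) + n = (-5 + C)/(C + n) + n = n + (-5 + C)/(C + n))
V(S, X) = S*X + (1 + X² + 6*X)/(6 + X) (V(S, X) = (1*S)*X + (-5 + 6 + X² + 6*X)/(6 + X) = S*X + (1 + X² + 6*X)/(6 + X))
13513 + (V(2, -8)*6 - 19) = 13513 + (((1 + (-8)² + 6*(-8) + 2*(-8)*(6 - 8))/(6 - 8))*6 - 19) = 13513 + (((1 + 64 - 48 + 2*(-8)*(-2))/(-2))*6 - 19) = 13513 + (-(1 + 64 - 48 + 32)/2*6 - 19) = 13513 + (-½*49*6 - 19) = 13513 + (-49/2*6 - 19) = 13513 + (-147 - 19) = 13513 - 166 = 13347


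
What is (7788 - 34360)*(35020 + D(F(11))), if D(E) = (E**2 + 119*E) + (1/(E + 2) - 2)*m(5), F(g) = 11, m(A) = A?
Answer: -968293900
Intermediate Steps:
D(E) = -10 + E**2 + 5/(2 + E) + 119*E (D(E) = (E**2 + 119*E) + (1/(E + 2) - 2)*5 = (E**2 + 119*E) + (1/(2 + E) - 2)*5 = (E**2 + 119*E) + (-2 + 1/(2 + E))*5 = (E**2 + 119*E) + (-10 + 5/(2 + E)) = -10 + E**2 + 5/(2 + E) + 119*E)
(7788 - 34360)*(35020 + D(F(11))) = (7788 - 34360)*(35020 + (-15 + 11**3 + 121*11**2 + 228*11)/(2 + 11)) = -26572*(35020 + (-15 + 1331 + 121*121 + 2508)/13) = -26572*(35020 + (-15 + 1331 + 14641 + 2508)/13) = -26572*(35020 + (1/13)*18465) = -26572*(35020 + 18465/13) = -26572*473725/13 = -968293900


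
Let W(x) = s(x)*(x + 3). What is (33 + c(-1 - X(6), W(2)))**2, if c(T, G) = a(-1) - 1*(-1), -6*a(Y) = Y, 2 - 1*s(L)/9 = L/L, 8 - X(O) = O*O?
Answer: 42025/36 ≈ 1167.4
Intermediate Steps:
X(O) = 8 - O**2 (X(O) = 8 - O*O = 8 - O**2)
s(L) = 9 (s(L) = 18 - 9*L/L = 18 - 9*1 = 18 - 9 = 9)
a(Y) = -Y/6
W(x) = 27 + 9*x (W(x) = 9*(x + 3) = 9*(3 + x) = 27 + 9*x)
c(T, G) = 7/6 (c(T, G) = -1/6*(-1) - 1*(-1) = 1/6 + 1 = 7/6)
(33 + c(-1 - X(6), W(2)))**2 = (33 + 7/6)**2 = (205/6)**2 = 42025/36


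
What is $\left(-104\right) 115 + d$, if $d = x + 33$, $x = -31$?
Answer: $-11958$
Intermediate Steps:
$d = 2$ ($d = -31 + 33 = 2$)
$\left(-104\right) 115 + d = \left(-104\right) 115 + 2 = -11960 + 2 = -11958$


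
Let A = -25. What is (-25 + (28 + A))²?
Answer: 484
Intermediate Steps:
(-25 + (28 + A))² = (-25 + (28 - 25))² = (-25 + 3)² = (-22)² = 484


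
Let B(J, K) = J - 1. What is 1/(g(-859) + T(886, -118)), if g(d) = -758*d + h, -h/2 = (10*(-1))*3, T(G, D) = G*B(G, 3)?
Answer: 1/1435292 ≈ 6.9672e-7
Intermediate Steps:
B(J, K) = -1 + J
T(G, D) = G*(-1 + G)
h = 60 (h = -2*10*(-1)*3 = -(-20)*3 = -2*(-30) = 60)
g(d) = 60 - 758*d (g(d) = -758*d + 60 = 60 - 758*d)
1/(g(-859) + T(886, -118)) = 1/((60 - 758*(-859)) + 886*(-1 + 886)) = 1/((60 + 651122) + 886*885) = 1/(651182 + 784110) = 1/1435292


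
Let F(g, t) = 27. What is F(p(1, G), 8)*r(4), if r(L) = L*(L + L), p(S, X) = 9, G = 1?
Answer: 864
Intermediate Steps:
r(L) = 2*L² (r(L) = L*(2*L) = 2*L²)
F(p(1, G), 8)*r(4) = 27*(2*4²) = 27*(2*16) = 27*32 = 864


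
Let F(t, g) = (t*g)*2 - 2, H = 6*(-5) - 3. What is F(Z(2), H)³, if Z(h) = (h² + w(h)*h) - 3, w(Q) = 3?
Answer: -99897344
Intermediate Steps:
Z(h) = -3 + h² + 3*h (Z(h) = (h² + 3*h) - 3 = -3 + h² + 3*h)
H = -33 (H = -30 - 3 = -33)
F(t, g) = -2 + 2*g*t (F(t, g) = (g*t)*2 - 2 = 2*g*t - 2 = -2 + 2*g*t)
F(Z(2), H)³ = (-2 + 2*(-33)*(-3 + 2² + 3*2))³ = (-2 + 2*(-33)*(-3 + 4 + 6))³ = (-2 + 2*(-33)*7)³ = (-2 - 462)³ = (-464)³ = -99897344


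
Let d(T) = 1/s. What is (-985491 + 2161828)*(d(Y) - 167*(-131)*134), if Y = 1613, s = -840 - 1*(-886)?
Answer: 158628843296373/46 ≈ 3.4485e+12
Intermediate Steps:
s = 46 (s = -840 + 886 = 46)
d(T) = 1/46
(-985491 + 2161828)*(d(Y) - 167*(-131)*134) = (-985491 + 2161828)*(1/46 - 167*(-131)*134) = 1176337*(1/46 + 21877*134) = 1176337*(1/46 + 2931518) = 1176337*(134849829/46) = 158628843296373/46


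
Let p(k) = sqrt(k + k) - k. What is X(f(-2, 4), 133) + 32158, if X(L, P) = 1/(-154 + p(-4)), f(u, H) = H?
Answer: 361906057/11254 - I*sqrt(2)/11254 ≈ 32158.0 - 0.00012566*I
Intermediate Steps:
p(k) = -k + sqrt(2)*sqrt(k) (p(k) = sqrt(2*k) - k = sqrt(2)*sqrt(k) - k = -k + sqrt(2)*sqrt(k))
X(L, P) = 1/(-150 + 2*I*sqrt(2)) (X(L, P) = 1/(-154 + (-1*(-4) + sqrt(2)*sqrt(-4))) = 1/(-154 + (4 + sqrt(2)*(2*I))) = 1/(-154 + (4 + 2*I*sqrt(2))) = 1/(-150 + 2*I*sqrt(2)))
X(f(-2, 4), 133) + 32158 = (-75/11254 - I*sqrt(2)/11254) + 32158 = 361906057/11254 - I*sqrt(2)/11254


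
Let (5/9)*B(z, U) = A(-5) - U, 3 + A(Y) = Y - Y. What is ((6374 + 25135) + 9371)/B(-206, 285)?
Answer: -12775/162 ≈ -78.858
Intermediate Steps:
A(Y) = -3 (A(Y) = -3 + (Y - Y) = -3 + 0 = -3)
B(z, U) = -27/5 - 9*U/5 (B(z, U) = 9*(-3 - U)/5 = -27/5 - 9*U/5)
((6374 + 25135) + 9371)/B(-206, 285) = ((6374 + 25135) + 9371)/(-27/5 - 9/5*285) = (31509 + 9371)/(-27/5 - 513) = 40880/(-2592/5) = 40880*(-5/2592) = -12775/162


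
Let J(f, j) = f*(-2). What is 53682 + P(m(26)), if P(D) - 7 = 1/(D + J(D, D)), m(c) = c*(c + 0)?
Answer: 36293763/676 ≈ 53689.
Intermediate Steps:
J(f, j) = -2*f
m(c) = c² (m(c) = c*c = c²)
P(D) = 7 - 1/D (P(D) = 7 + 1/(D - 2*D) = 7 + 1/(-D) = 7 - 1/D)
53682 + P(m(26)) = 53682 + (7 - 1/(26²)) = 53682 + (7 - 1/676) = 53682 + 4731/676 = 36293763/676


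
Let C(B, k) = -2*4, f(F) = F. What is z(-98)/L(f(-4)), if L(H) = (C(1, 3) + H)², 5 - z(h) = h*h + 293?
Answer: -2473/36 ≈ -68.694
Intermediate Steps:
C(B, k) = -8
z(h) = -288 - h² (z(h) = 5 - (h*h + 293) = 5 - (h² + 293) = 5 - (293 + h²) = 5 + (-293 - h²) = -288 - h²)
L(H) = (-8 + H)²
z(-98)/L(f(-4)) = (-288 - 1*(-98)²)/((-8 - 4)²) = (-288 - 1*9604)/((-12)²) = (-288 - 9604)/144 = -9892*1/144 = -2473/36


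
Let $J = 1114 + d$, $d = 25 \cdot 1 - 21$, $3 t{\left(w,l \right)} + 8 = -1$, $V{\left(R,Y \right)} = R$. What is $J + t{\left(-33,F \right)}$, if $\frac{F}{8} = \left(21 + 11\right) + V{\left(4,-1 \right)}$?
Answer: $1115$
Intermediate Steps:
$F = 288$ ($F = 8 \left(\left(21 + 11\right) + 4\right) = 8 \left(32 + 4\right) = 8 \cdot 36 = 288$)
$t{\left(w,l \right)} = -3$ ($t{\left(w,l \right)} = - \frac{8}{3} + \frac{1}{3} \left(-1\right) = - \frac{8}{3} - \frac{1}{3} = -3$)
$d = 4$ ($d = 25 - 21 = 4$)
$J = 1118$ ($J = 1114 + 4 = 1118$)
$J + t{\left(-33,F \right)} = 1118 - 3 = 1115$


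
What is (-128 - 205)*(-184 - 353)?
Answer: 178821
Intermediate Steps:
(-128 - 205)*(-184 - 353) = -333*(-537) = 178821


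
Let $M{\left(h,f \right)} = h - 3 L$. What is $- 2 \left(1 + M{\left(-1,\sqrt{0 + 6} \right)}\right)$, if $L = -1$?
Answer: $-6$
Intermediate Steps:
$M{\left(h,f \right)} = 3 + h$ ($M{\left(h,f \right)} = h - -3 = h + 3 = 3 + h$)
$- 2 \left(1 + M{\left(-1,\sqrt{0 + 6} \right)}\right) = - 2 \left(1 + \left(3 - 1\right)\right) = - 2 \left(1 + 2\right) = \left(-2\right) 3 = -6$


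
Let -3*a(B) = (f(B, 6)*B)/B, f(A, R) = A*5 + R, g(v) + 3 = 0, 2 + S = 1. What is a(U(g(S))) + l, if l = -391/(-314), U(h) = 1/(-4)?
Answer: -637/1884 ≈ -0.33811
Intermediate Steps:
S = -1 (S = -2 + 1 = -1)
g(v) = -3 (g(v) = -3 + 0 = -3)
U(h) = -¼ (U(h) = 1*(-¼) = -¼)
f(A, R) = R + 5*A (f(A, R) = 5*A + R = R + 5*A)
a(B) = -2 - 5*B/3 (a(B) = -(6 + 5*B)*B/(3*B) = -B*(6 + 5*B)/(3*B) = -(6 + 5*B)/3 = -2 - 5*B/3)
l = 391/314 (l = -391*(-1/314) = 391/314 ≈ 1.2452)
a(U(g(S))) + l = (-2 - 5/3*(-¼)) + 391/314 = (-2 + 5/12) + 391/314 = -19/12 + 391/314 = -637/1884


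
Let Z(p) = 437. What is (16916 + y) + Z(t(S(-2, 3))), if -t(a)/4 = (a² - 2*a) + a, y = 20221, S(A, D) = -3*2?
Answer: 37574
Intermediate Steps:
S(A, D) = -6
t(a) = -4*a² + 4*a (t(a) = -4*((a² - 2*a) + a) = -4*(a² - a) = -4*a² + 4*a)
(16916 + y) + Z(t(S(-2, 3))) = (16916 + 20221) + 437 = 37137 + 437 = 37574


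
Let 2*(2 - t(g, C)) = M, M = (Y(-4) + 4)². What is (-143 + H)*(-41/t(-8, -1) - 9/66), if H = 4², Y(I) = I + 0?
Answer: 28829/11 ≈ 2620.8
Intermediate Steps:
Y(I) = I
M = 0 (M = (-4 + 4)² = 0² = 0)
t(g, C) = 2 (t(g, C) = 2 - ½*0 = 2 + 0 = 2)
H = 16
(-143 + H)*(-41/t(-8, -1) - 9/66) = (-143 + 16)*(-41/2 - 9/66) = -127*(-41*½ - 9*1/66) = -127*(-41/2 - 3/22) = -127*(-227/11) = 28829/11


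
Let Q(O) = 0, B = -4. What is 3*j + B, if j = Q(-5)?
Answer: -4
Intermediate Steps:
j = 0
3*j + B = 3*0 - 4 = 0 - 4 = -4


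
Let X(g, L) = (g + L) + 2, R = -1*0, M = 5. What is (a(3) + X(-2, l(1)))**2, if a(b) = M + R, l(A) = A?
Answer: 36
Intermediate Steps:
R = 0
X(g, L) = 2 + L + g (X(g, L) = (L + g) + 2 = 2 + L + g)
a(b) = 5 (a(b) = 5 + 0 = 5)
(a(3) + X(-2, l(1)))**2 = (5 + (2 + 1 - 2))**2 = (5 + 1)**2 = 6**2 = 36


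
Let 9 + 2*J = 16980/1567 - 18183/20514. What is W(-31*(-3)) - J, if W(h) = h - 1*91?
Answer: 32685245/21430292 ≈ 1.5252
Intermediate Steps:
J = 10175339/21430292 (J = -9/2 + (16980/1567 - 18183/20514)/2 = -9/2 + (16980*(1/1567) - 18183*1/20514)/2 = -9/2 + (16980/1567 - 6061/6838)/2 = -9/2 + (½)*(106611653/10715146) = -9/2 + 106611653/21430292 = 10175339/21430292 ≈ 0.47481)
W(h) = -91 + h (W(h) = h - 91 = -91 + h)
W(-31*(-3)) - J = (-91 - 31*(-3)) - 1*10175339/21430292 = (-91 + 93) - 10175339/21430292 = 2 - 10175339/21430292 = 32685245/21430292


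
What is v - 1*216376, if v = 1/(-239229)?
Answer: -51763414105/239229 ≈ -2.1638e+5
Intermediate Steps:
v = -1/239229 ≈ -4.1801e-6
v - 1*216376 = -1/239229 - 1*216376 = -1/239229 - 216376 = -51763414105/239229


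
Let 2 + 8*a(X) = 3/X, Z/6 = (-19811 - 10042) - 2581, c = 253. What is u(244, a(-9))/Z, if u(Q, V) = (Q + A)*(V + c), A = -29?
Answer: -1303975/4670496 ≈ -0.27919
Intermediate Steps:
Z = -194604 (Z = 6*((-19811 - 10042) - 2581) = 6*(-29853 - 2581) = 6*(-32434) = -194604)
a(X) = -¼ + 3/(8*X) (a(X) = -¼ + (3/X)/8 = -¼ + 3/(8*X))
u(Q, V) = (-29 + Q)*(253 + V) (u(Q, V) = (Q - 29)*(V + 253) = (-29 + Q)*(253 + V))
u(244, a(-9))/Z = (-7337 - 29*(3 - 2*(-9))/(8*(-9)) + 253*244 + 244*((⅛)*(3 - 2*(-9))/(-9)))/(-194604) = (-7337 - 29*(-1)*(3 + 18)/(8*9) + 61732 + 244*((⅛)*(-⅑)*(3 + 18)))*(-1/194604) = (-7337 - 29*(-1)*21/(8*9) + 61732 + 244*((⅛)*(-⅑)*21))*(-1/194604) = (-7337 - 29*(-7/24) + 61732 + 244*(-7/24))*(-1/194604) = (-7337 + 203/24 + 61732 - 427/6)*(-1/194604) = (1303975/24)*(-1/194604) = -1303975/4670496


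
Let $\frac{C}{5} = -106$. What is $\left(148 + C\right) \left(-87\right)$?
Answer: $33234$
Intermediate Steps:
$C = -530$ ($C = 5 \left(-106\right) = -530$)
$\left(148 + C\right) \left(-87\right) = \left(148 - 530\right) \left(-87\right) = \left(-382\right) \left(-87\right) = 33234$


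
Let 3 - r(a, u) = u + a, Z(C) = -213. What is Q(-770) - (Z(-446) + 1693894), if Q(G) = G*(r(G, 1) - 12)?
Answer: -2278881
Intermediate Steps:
r(a, u) = 3 - a - u (r(a, u) = 3 - (u + a) = 3 - (a + u) = 3 + (-a - u) = 3 - a - u)
Q(G) = G*(-10 - G) (Q(G) = G*((3 - G - 1*1) - 12) = G*((3 - G - 1) - 12) = G*((2 - G) - 12) = G*(-10 - G))
Q(-770) - (Z(-446) + 1693894) = -1*(-770)*(10 - 770) - (-213 + 1693894) = -1*(-770)*(-760) - 1*1693681 = -585200 - 1693681 = -2278881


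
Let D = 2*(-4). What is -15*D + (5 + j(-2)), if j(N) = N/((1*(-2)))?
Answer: 126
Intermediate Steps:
D = -8
j(N) = -N/2 (j(N) = N/(-2) = N*(-1/2) = -N/2)
-15*D + (5 + j(-2)) = -15*(-8) + (5 - 1/2*(-2)) = 120 + (5 + 1) = 120 + 6 = 126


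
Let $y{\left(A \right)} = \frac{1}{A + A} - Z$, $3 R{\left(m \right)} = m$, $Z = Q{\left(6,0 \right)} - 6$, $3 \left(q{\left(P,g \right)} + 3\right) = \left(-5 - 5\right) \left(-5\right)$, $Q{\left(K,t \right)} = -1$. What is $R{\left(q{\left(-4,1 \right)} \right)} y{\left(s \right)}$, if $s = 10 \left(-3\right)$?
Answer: $\frac{17179}{540} \approx 31.813$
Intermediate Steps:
$q{\left(P,g \right)} = \frac{41}{3}$ ($q{\left(P,g \right)} = -3 + \frac{\left(-5 - 5\right) \left(-5\right)}{3} = -3 + \frac{\left(-10\right) \left(-5\right)}{3} = -3 + \frac{1}{3} \cdot 50 = -3 + \frac{50}{3} = \frac{41}{3}$)
$s = -30$
$Z = -7$ ($Z = -1 - 6 = -7$)
$R{\left(m \right)} = \frac{m}{3}$
$y{\left(A \right)} = 7 + \frac{1}{2 A}$ ($y{\left(A \right)} = \frac{1}{A + A} - -7 = \frac{1}{2 A} + 7 = 7 + \frac{1}{2 A}$)
$R{\left(q{\left(-4,1 \right)} \right)} y{\left(s \right)} = \frac{1}{3} \cdot \frac{41}{3} \left(7 + \frac{1}{2 \left(-30\right)}\right) = \frac{41 \left(7 + \frac{1}{2} \left(- \frac{1}{30}\right)\right)}{9} = \frac{41 \left(7 - \frac{1}{60}\right)}{9} = \frac{41}{9} \cdot \frac{419}{60} = \frac{17179}{540}$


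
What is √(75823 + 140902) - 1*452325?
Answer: -452325 + 5*√8669 ≈ -4.5186e+5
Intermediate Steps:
√(75823 + 140902) - 1*452325 = √216725 - 452325 = 5*√8669 - 452325 = -452325 + 5*√8669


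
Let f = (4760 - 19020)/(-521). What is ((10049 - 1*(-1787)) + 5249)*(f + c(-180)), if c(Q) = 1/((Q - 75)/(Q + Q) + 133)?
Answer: 782029039740/1671889 ≈ 4.6775e+5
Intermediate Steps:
f = 14260/521 (f = -14260*(-1/521) = 14260/521 ≈ 27.370)
c(Q) = 1/(133 + (-75 + Q)/(2*Q)) (c(Q) = 1/((-75 + Q)/((2*Q)) + 133) = 1/((-75 + Q)*(1/(2*Q)) + 133) = 1/((-75 + Q)/(2*Q) + 133) = 1/(133 + (-75 + Q)/(2*Q)))
((10049 - 1*(-1787)) + 5249)*(f + c(-180)) = ((10049 - 1*(-1787)) + 5249)*(14260/521 + (⅔)*(-180)/(-25 + 89*(-180))) = ((10049 + 1787) + 5249)*(14260/521 + (⅔)*(-180)/(-25 - 16020)) = (11836 + 5249)*(14260/521 + (⅔)*(-180)/(-16045)) = 17085*(14260/521 + (⅔)*(-180)*(-1/16045)) = 17085*(14260/521 + 24/3209) = 17085*(45772844/1671889) = 782029039740/1671889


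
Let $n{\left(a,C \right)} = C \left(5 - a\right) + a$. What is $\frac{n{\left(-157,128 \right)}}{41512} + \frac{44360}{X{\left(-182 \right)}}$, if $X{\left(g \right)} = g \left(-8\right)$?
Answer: $\frac{116964709}{3777592} \approx 30.963$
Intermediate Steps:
$X{\left(g \right)} = - 8 g$
$n{\left(a,C \right)} = a + C \left(5 - a\right)$
$\frac{n{\left(-157,128 \right)}}{41512} + \frac{44360}{X{\left(-182 \right)}} = \frac{-157 + 5 \cdot 128 - 128 \left(-157\right)}{41512} + \frac{44360}{\left(-8\right) \left(-182\right)} = \left(-157 + 640 + 20096\right) \frac{1}{41512} + \frac{44360}{1456} = 20579 \cdot \frac{1}{41512} + 44360 \cdot \frac{1}{1456} = \frac{20579}{41512} + \frac{5545}{182} = \frac{116964709}{3777592}$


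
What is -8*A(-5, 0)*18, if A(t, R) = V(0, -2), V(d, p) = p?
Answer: 288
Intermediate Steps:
A(t, R) = -2
-8*A(-5, 0)*18 = -8*(-2)*18 = 16*18 = 288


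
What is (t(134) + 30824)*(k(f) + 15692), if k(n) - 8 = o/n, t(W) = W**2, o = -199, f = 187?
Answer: 143203494780/187 ≈ 7.6579e+8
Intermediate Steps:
k(n) = 8 - 199/n
(t(134) + 30824)*(k(f) + 15692) = (134**2 + 30824)*((8 - 199/187) + 15692) = (17956 + 30824)*((8 - 199*1/187) + 15692) = 48780*((8 - 199/187) + 15692) = 48780*(1297/187 + 15692) = 48780*(2935701/187) = 143203494780/187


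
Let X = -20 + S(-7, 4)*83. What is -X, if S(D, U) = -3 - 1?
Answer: 352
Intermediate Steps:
S(D, U) = -4
X = -352 (X = -20 - 4*83 = -20 - 332 = -352)
-X = -1*(-352) = 352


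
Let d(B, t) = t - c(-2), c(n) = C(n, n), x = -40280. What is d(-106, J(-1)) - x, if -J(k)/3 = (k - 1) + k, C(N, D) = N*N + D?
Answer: 40287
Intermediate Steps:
C(N, D) = D + N² (C(N, D) = N² + D = D + N²)
c(n) = n + n²
J(k) = 3 - 6*k (J(k) = -3*((k - 1) + k) = -3*((-1 + k) + k) = -3*(-1 + 2*k) = 3 - 6*k)
d(B, t) = -2 + t (d(B, t) = t - (-2)*(1 - 2) = t - (-2)*(-1) = t - 1*2 = t - 2 = -2 + t)
d(-106, J(-1)) - x = (-2 + (3 - 6*(-1))) - 1*(-40280) = (-2 + (3 + 6)) + 40280 = (-2 + 9) + 40280 = 7 + 40280 = 40287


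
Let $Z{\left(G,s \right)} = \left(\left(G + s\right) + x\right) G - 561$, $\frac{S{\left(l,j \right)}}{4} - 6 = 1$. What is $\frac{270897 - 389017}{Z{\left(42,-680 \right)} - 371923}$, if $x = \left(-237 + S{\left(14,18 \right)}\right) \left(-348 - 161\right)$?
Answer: $- \frac{59060}{2034361} \approx -0.029031$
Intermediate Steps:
$S{\left(l,j \right)} = 28$ ($S{\left(l,j \right)} = 24 + 4 \cdot 1 = 24 + 4 = 28$)
$x = 106381$ ($x = \left(-237 + 28\right) \left(-348 - 161\right) = \left(-209\right) \left(-509\right) = 106381$)
$Z{\left(G,s \right)} = -561 + G \left(106381 + G + s\right)$ ($Z{\left(G,s \right)} = \left(\left(G + s\right) + 106381\right) G - 561 = \left(106381 + G + s\right) G - 561 = G \left(106381 + G + s\right) - 561 = -561 + G \left(106381 + G + s\right)$)
$\frac{270897 - 389017}{Z{\left(42,-680 \right)} - 371923} = \frac{270897 - 389017}{\left(-561 + 42^{2} + 106381 \cdot 42 + 42 \left(-680\right)\right) - 371923} = - \frac{118120}{\left(-561 + 1764 + 4468002 - 28560\right) - 371923} = - \frac{118120}{4440645 - 371923} = - \frac{118120}{4068722} = \left(-118120\right) \frac{1}{4068722} = - \frac{59060}{2034361}$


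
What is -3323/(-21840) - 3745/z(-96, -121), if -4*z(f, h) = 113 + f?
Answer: 327219691/371280 ≈ 881.33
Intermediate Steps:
z(f, h) = -113/4 - f/4 (z(f, h) = -(113 + f)/4 = -113/4 - f/4)
-3323/(-21840) - 3745/z(-96, -121) = -3323/(-21840) - 3745/(-113/4 - ¼*(-96)) = -3323*(-1/21840) - 3745/(-113/4 + 24) = 3323/21840 - 3745/(-17/4) = 3323/21840 - 3745*(-4/17) = 3323/21840 + 14980/17 = 327219691/371280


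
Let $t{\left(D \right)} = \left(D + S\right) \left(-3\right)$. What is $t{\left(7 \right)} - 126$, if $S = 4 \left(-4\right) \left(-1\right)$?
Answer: $-195$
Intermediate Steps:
$S = 16$ ($S = \left(-16\right) \left(-1\right) = 16$)
$t{\left(D \right)} = -48 - 3 D$ ($t{\left(D \right)} = \left(D + 16\right) \left(-3\right) = \left(16 + D\right) \left(-3\right) = -48 - 3 D$)
$t{\left(7 \right)} - 126 = \left(-48 - 21\right) - 126 = -69 - 126 = -195$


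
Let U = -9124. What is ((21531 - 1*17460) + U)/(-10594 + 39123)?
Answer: -5053/28529 ≈ -0.17712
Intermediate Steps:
((21531 - 1*17460) + U)/(-10594 + 39123) = ((21531 - 1*17460) - 9124)/(-10594 + 39123) = ((21531 - 17460) - 9124)/28529 = (4071 - 9124)*(1/28529) = -5053*1/28529 = -5053/28529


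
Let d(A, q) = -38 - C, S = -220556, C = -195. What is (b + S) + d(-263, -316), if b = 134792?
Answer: -85607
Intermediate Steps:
d(A, q) = 157 (d(A, q) = -38 - 1*(-195) = -38 + 195 = 157)
(b + S) + d(-263, -316) = (134792 - 220556) + 157 = -85764 + 157 = -85607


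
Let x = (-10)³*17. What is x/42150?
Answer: -340/843 ≈ -0.40332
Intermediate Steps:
x = -17000 (x = -1000*17 = -17000)
x/42150 = -17000/42150 = -17000*1/42150 = -340/843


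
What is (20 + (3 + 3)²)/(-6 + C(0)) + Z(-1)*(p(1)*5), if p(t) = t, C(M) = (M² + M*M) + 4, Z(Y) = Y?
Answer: -33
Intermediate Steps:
C(M) = 4 + 2*M² (C(M) = (M² + M²) + 4 = 2*M² + 4 = 4 + 2*M²)
(20 + (3 + 3)²)/(-6 + C(0)) + Z(-1)*(p(1)*5) = (20 + (3 + 3)²)/(-6 + (4 + 2*0²)) - 5 = (20 + 6²)/(-6 + (4 + 2*0)) - 1*5 = (20 + 36)/(-6 + (4 + 0)) - 5 = 56/(-6 + 4) - 5 = 56/(-2) - 5 = 56*(-½) - 5 = -28 - 5 = -33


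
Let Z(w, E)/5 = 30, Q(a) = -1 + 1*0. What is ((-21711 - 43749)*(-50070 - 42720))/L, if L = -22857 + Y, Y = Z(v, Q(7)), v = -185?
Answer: -224964200/841 ≈ -2.6750e+5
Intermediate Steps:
Q(a) = -1 (Q(a) = -1 + 0 = -1)
Z(w, E) = 150 (Z(w, E) = 5*30 = 150)
Y = 150
L = -22707 (L = -22857 + 150 = -22707)
((-21711 - 43749)*(-50070 - 42720))/L = ((-21711 - 43749)*(-50070 - 42720))/(-22707) = -65460*(-92790)*(-1/22707) = 6074033400*(-1/22707) = -224964200/841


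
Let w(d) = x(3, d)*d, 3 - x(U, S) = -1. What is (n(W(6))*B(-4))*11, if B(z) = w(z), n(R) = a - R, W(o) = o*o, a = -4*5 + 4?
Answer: 9152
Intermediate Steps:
a = -16 (a = -20 + 4 = -16)
x(U, S) = 4 (x(U, S) = 3 - 1*(-1) = 3 + 1 = 4)
W(o) = o²
n(R) = -16 - R
w(d) = 4*d
B(z) = 4*z
(n(W(6))*B(-4))*11 = ((-16 - 1*6²)*(4*(-4)))*11 = ((-16 - 1*36)*(-16))*11 = ((-16 - 36)*(-16))*11 = -52*(-16)*11 = 832*11 = 9152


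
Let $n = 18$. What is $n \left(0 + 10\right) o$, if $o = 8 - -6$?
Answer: $2520$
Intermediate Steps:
$o = 14$ ($o = 8 + 6 = 14$)
$n \left(0 + 10\right) o = 18 \left(0 + 10\right) 14 = 18 \cdot 10 \cdot 14 = 180 \cdot 14 = 2520$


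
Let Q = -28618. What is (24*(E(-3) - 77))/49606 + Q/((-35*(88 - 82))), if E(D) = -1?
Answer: 354807847/2604315 ≈ 136.24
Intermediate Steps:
(24*(E(-3) - 77))/49606 + Q/((-35*(88 - 82))) = (24*(-1 - 77))/49606 - 28618*(-1/(35*(88 - 82))) = (24*(-78))*(1/49606) - 28618/((-35*6)) = -1872*1/49606 - 28618/(-210) = -936/24803 - 28618*(-1/210) = -936/24803 + 14309/105 = 354807847/2604315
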